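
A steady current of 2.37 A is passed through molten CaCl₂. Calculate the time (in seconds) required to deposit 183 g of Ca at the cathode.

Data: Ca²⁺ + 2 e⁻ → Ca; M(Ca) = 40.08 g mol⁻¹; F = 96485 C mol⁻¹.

3.72 × 10⁵ s

n(Ca) = m/M = 183 / 40.08 = 4.566 mol.
Each Ca atom requires 2 electrons, so n(e⁻) = 2 × 4.566 = 9.132 mol.
Q = n(e⁻)·F = 9.132 × 96485 = 881100 C.
t = Q/I = 881100 / 2.370 A = 371800 s.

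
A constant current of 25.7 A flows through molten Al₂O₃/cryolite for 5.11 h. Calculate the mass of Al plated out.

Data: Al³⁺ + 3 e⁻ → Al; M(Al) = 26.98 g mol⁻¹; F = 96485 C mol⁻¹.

44.1 g

Q = I·t = 25.70 A × 18396 s = 472800 C.
n(e⁻) = Q/F = 472800 / 96485 = 4.900 mol.
Al³⁺ + 3 e⁻ → Al, so n(Al) = n(e⁻)/3 = 1.633 mol.
m = n·M = 1.633 × 26.98 = 44.1 g.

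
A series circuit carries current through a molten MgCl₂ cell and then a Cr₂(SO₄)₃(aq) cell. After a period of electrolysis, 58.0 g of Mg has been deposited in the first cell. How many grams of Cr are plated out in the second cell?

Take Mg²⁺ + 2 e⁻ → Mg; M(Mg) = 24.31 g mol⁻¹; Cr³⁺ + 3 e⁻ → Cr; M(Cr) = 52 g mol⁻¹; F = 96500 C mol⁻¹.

n(Mg) = 58.0 / 24.31 = 2.386 mol.
Since Mg²⁺ + 2 e⁻ → Mg, n(e⁻) passed = 2 × 2.386 = 4.772 mol.
Cells in series carry the same charge, so the same 4.772 mol of electrons passes through cell 2.
Cr³⁺ + 3 e⁻ → Cr, so n(Cr) = 4.772 / 3 = 1.591 mol.
m(Cr) = 1.591 × 52 = 82.7 g.

82.7 g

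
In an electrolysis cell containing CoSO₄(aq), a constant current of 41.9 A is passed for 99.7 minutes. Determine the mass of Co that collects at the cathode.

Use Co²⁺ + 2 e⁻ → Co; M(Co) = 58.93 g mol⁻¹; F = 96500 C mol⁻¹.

76.5 g

Q = I·t = 41.90 A × 5982.0 s = 250600 C.
n(e⁻) = Q/F = 250600 / 96500 = 2.597 mol.
Co²⁺ + 2 e⁻ → Co, so n(Co) = n(e⁻)/2 = 1.299 mol.
m = n·M = 1.299 × 58.93 = 76.5 g.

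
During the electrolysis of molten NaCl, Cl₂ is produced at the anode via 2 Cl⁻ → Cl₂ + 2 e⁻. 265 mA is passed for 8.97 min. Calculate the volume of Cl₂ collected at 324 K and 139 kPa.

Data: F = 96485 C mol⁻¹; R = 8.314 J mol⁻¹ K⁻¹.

0.0143 L

Q = I·t = 0.2650 A × 538.20 s = 142.6 C.
n(e⁻) = Q/F = 142.6 / 96485 = 0.001478 mol.
2 electrons are transferred per Cl₂ molecule, so n(Cl₂) = 0.001478 / 2 = 0.0007391 mol.
V = nRT/P = (0.0007391 × 8.314 × 324) / (139 × 10³ Pa) = 1.43 × 10⁻⁵ m³ = 0.0143 L.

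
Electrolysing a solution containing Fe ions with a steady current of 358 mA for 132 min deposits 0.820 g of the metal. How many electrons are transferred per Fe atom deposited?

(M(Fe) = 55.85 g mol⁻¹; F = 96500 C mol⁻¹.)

2

Q = I·t = 0.3580 A × 7920.0 s = 2835 C, so n(e⁻) = 2835/96500 = 0.02938 mol.
n(Fe) deposited = 0.820 / 55.85 = 0.01468 mol.
Electrons per atom = n(e⁻)/n(Fe) = 0.02938 / 0.01468 = 2.00 ≈ 2, so the ion is Fe²⁺.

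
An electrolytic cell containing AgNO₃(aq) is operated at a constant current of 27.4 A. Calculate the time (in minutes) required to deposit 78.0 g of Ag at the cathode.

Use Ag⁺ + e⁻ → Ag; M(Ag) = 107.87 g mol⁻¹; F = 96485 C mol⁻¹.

n(Ag) = m/M = 78.0 / 107.87 = 0.7231 mol.
Each Ag atom requires 1 electron, so n(e⁻) = 1 × 0.7231 = 0.7231 mol.
Q = n(e⁻)·F = 0.7231 × 96485 = 69770 C.
t = Q/I = 69770 / 27.40 A = 2546 s = 42.4 min.

42.4 min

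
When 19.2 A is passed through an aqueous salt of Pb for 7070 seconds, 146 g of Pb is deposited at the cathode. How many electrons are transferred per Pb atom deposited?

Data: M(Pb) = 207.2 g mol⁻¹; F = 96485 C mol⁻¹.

2

Q = I·t = 19.20 A × 7070.0 s = 135700 C, so n(e⁻) = 135700/96485 = 1.407 mol.
n(Pb) deposited = 146 / 207.2 = 0.7046 mol.
Electrons per atom = n(e⁻)/n(Pb) = 1.407 / 0.7046 = 2.00 ≈ 2, so the ion is Pb²⁺.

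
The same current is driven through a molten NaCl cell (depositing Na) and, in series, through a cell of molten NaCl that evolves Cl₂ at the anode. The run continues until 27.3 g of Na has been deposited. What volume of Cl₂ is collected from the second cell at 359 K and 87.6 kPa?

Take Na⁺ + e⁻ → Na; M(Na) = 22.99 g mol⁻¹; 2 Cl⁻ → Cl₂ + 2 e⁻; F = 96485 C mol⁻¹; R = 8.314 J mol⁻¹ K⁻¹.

20.2 L

n(Na) = 27.3 / 22.99 = 1.187 mol, so n(e⁻) = 1 × 1.187 = 1.187 mol.
The cells are in series, so the same 1.187 mol of electrons passes through the second cell.
2 Cl⁻ → Cl₂ + 2 e⁻ — 2 mol e⁻ per mol Cl₂, so n(Cl₂) = 1.187/2 = 0.5937 mol.
V = nRT/P = (0.5937 × 8.314 × 359) / (87.6 × 10³) = 0.0202 m³ = 20.2 L.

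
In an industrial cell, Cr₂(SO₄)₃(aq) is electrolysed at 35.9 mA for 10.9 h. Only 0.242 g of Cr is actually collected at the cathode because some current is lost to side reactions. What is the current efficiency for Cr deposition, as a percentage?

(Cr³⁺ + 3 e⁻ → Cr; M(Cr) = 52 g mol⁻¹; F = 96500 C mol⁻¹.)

95.6 %

Q = I·t = 0.03590 × 39240 = 1409 C; n(e⁻) = 1409/96500 = 0.01460 mol.
Theoretical n(Cr) = n(e⁻)/3 = 0.004866 mol, i.e. m_theo = 0.004866 × 52 = 0.2530 g.
Efficiency = m_actual / m_theo = 0.242 / 0.2530 = 95.6 %.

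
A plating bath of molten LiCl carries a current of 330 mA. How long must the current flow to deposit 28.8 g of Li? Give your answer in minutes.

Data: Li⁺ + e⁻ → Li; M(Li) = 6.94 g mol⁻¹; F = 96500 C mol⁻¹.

n(Li) = m/M = 28.8 / 6.94 = 4.150 mol.
Each Li atom requires 1 electron, so n(e⁻) = 1 × 4.150 = 4.150 mol.
Q = n(e⁻)·F = 4.150 × 96500 = 400500 C.
t = Q/I = 400500 / 0.3300 A = 1214000 s = 20200 min.

20200 min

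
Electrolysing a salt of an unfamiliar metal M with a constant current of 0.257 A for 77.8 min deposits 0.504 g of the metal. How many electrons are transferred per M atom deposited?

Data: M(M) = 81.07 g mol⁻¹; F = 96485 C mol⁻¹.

Q = I·t = 0.2570 A × 4668.0 s = 1200 C, so n(e⁻) = 1200/96485 = 0.01243 mol.
n(M) deposited = 0.504 / 81.07 = 0.006217 mol.
Electrons per atom = n(e⁻)/n(M) = 0.01243 / 0.006217 = 2.00 ≈ 2, so the ion is M²⁺.

2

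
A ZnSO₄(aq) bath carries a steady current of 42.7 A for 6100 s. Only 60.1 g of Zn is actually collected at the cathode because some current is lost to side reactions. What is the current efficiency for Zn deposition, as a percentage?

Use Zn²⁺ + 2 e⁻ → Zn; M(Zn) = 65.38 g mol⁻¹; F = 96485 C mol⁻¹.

68.1 %

Q = I·t = 42.70 × 6100.0 = 260500 C; n(e⁻) = 260500/96485 = 2.700 mol.
Theoretical n(Zn) = n(e⁻)/2 = 1.350 mol, i.e. m_theo = 1.350 × 65.38 = 88.25 g.
Efficiency = m_actual / m_theo = 60.1 / 88.25 = 68.1 %.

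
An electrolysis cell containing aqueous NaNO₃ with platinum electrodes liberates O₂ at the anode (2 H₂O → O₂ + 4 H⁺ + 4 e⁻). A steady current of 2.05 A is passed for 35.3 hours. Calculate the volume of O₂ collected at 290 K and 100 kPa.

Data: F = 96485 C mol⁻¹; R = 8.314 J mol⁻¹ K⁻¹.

16.3 L

Q = I·t = 2.050 A × 127080 s = 260500 C.
n(e⁻) = Q/F = 260500 / 96485 = 2.700 mol.
4 electrons are transferred per O₂ molecule, so n(O₂) = 2.700 / 4 = 0.6750 mol.
V = nRT/P = (0.6750 × 8.314 × 290) / (100 × 10³ Pa) = 0.0163 m³ = 16.3 L.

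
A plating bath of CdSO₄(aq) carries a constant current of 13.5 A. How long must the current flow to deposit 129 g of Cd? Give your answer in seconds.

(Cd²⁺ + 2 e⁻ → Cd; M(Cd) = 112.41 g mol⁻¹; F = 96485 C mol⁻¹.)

16400 s

n(Cd) = m/M = 129 / 112.41 = 1.148 mol.
Each Cd atom requires 2 electrons, so n(e⁻) = 2 × 1.148 = 2.295 mol.
Q = n(e⁻)·F = 2.295 × 96485 = 221400 C.
t = Q/I = 221400 / 13.50 A = 16400 s.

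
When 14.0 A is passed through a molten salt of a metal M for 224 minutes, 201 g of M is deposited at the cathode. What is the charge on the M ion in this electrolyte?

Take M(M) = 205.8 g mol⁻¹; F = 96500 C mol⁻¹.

+2

Q = I·t = 14.00 A × 13440 s = 188200 C, so n(e⁻) = 188200/96500 = 1.950 mol.
n(M) deposited = 201 / 205.8 = 0.9767 mol.
Electrons per atom = n(e⁻)/n(M) = 1.950 / 0.9767 = 2.00 ≈ 2, so the ion is M²⁺.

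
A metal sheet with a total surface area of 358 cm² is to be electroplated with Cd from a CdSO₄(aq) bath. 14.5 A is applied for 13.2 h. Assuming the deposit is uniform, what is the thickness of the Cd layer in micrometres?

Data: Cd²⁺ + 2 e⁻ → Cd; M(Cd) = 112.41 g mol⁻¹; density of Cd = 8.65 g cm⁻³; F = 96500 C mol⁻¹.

1300 μm

Q = I·t = 14.50 × 47520 = 689000 C; n(e⁻) = 7.140 mol.
n(Cd) = n(e⁻)/2 = 3.570 mol, so m = 3.570 × 112.41 = 401.3 g.
Volume = m/ρ = 401.3 / 8.65 = 46.40 cm³.
Thickness = V/A = 46.40 / 358 = 0.130 cm = 1300 μm.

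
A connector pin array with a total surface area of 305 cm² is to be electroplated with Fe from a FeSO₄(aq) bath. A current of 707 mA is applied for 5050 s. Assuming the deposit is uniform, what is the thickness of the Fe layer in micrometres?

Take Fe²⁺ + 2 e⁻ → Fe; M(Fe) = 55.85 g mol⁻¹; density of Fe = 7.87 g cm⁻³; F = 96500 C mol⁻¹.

Q = I·t = 0.7070 × 5050.0 = 3570 C; n(e⁻) = 0.03700 mol.
n(Fe) = n(e⁻)/2 = 0.01850 mol, so m = 0.01850 × 55.85 = 1.033 g.
Volume = m/ρ = 1.033 / 7.87 = 0.1313 cm³.
Thickness = V/A = 0.1313 / 305 = 4.30 × 10⁻⁴ cm = 4.30 μm.

4.30 μm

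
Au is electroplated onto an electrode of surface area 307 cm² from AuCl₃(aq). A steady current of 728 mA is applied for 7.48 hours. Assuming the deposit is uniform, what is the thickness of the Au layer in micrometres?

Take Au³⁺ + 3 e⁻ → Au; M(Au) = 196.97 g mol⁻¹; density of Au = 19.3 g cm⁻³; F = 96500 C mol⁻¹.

Q = I·t = 0.7280 × 26928 = 19600 C; n(e⁻) = 0.2031 mol.
n(Au) = n(e⁻)/3 = 0.06772 mol, so m = 0.06772 × 196.97 = 13.34 g.
Volume = m/ρ = 13.34 / 19.3 = 0.6911 cm³.
Thickness = V/A = 0.6911 / 307 = 0.00225 cm = 22.5 μm.

22.5 μm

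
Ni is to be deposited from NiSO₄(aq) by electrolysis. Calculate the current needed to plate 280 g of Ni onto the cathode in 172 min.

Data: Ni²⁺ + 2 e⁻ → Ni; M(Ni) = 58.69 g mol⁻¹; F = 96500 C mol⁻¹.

89.2 A

n(Ni) = 280 / 58.69 = 4.771 mol.
n(e⁻) = 2 × 4.771 = 9.542 mol.
Q = n(e⁻)·F = 9.542 × 96500 = 920800 C.
I = Q/t = 920800 / 10320 s = 89.2 A.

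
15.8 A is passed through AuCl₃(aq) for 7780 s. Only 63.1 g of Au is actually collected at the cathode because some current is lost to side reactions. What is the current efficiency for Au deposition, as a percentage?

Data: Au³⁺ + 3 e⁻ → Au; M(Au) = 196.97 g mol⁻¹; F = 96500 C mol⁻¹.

Q = I·t = 15.80 × 7780.0 = 122900 C; n(e⁻) = 122900/96500 = 1.274 mol.
Theoretical n(Au) = n(e⁻)/3 = 0.4246 mol, i.e. m_theo = 0.4246 × 196.97 = 83.64 g.
Efficiency = m_actual / m_theo = 63.1 / 83.64 = 75.4 %.

75.4 %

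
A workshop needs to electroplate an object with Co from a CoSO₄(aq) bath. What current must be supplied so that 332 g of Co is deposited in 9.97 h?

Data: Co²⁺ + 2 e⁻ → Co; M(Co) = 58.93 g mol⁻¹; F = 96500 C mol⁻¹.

30.3 A

n(Co) = 332 / 58.93 = 5.634 mol.
n(e⁻) = 2 × 5.634 = 11.27 mol.
Q = n(e⁻)·F = 11.27 × 96500 = 1087000 C.
I = Q/t = 1087000 / 35892 s = 30.3 A.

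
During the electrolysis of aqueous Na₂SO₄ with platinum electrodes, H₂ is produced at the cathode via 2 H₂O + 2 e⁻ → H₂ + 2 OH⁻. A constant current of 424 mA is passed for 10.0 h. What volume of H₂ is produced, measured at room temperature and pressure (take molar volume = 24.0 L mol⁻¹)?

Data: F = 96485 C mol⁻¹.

1.90 L

Q = I·t = 0.4240 A × 36000 s = 15260 C.
n(e⁻) = Q/F = 15260 / 96485 = 0.1582 mol.
2 electrons are transferred per H₂ molecule, so n(H₂) = 0.1582 / 2 = 0.07910 mol.
V = n × V_m = 0.07910 × 24.0 = 1.90 L.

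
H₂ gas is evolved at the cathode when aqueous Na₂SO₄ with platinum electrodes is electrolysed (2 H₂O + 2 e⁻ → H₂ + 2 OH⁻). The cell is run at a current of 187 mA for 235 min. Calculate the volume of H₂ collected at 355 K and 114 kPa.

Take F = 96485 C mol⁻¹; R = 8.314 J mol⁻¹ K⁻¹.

0.354 L

Q = I·t = 0.1870 A × 14100 s = 2637 C.
n(e⁻) = Q/F = 2637 / 96485 = 0.02733 mol.
2 electrons are transferred per H₂ molecule, so n(H₂) = 0.02733 / 2 = 0.01366 mol.
V = nRT/P = (0.01366 × 8.314 × 355) / (114 × 10³ Pa) = 3.54 × 10⁻⁴ m³ = 0.354 L.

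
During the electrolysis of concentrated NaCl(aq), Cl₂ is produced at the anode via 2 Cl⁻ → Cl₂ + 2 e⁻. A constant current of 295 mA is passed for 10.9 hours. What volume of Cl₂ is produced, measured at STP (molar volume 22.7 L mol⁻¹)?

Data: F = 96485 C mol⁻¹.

Q = I·t = 0.2950 A × 39240 s = 11580 C.
n(e⁻) = Q/F = 11580 / 96485 = 0.1200 mol.
2 electrons are transferred per Cl₂ molecule, so n(Cl₂) = 0.1200 / 2 = 0.05999 mol.
V = n × V_m = 0.05999 × 22.7 = 1.36 L.

1.36 L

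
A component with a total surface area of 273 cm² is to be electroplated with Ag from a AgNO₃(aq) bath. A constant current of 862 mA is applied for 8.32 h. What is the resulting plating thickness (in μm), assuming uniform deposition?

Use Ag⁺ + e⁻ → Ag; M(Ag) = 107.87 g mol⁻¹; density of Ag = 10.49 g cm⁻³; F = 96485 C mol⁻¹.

101 μm

Q = I·t = 0.8620 × 29952 = 25820 C; n(e⁻) = 0.2676 mol.
n(Ag) = n(e⁻)/1 = 0.2676 mol, so m = 0.2676 × 107.87 = 28.87 g.
Volume = m/ρ = 28.87 / 10.49 = 2.752 cm³.
Thickness = V/A = 2.752 / 273 = 0.0101 cm = 101 μm.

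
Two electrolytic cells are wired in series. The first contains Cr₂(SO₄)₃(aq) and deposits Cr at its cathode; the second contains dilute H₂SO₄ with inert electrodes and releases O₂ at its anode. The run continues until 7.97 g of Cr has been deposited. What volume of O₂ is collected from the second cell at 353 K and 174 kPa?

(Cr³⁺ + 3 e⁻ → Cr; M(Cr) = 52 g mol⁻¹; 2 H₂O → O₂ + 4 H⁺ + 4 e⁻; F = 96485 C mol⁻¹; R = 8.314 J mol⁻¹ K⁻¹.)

1.94 L

n(Cr) = 7.97 / 52 = 0.1533 mol, so n(e⁻) = 3 × 0.1533 = 0.4598 mol.
The cells are in series, so the same 0.4598 mol of electrons passes through the second cell.
2 H₂O → O₂ + 4 H⁺ + 4 e⁻ — 4 mol e⁻ per mol O₂, so n(O₂) = 0.4598/4 = 0.1150 mol.
V = nRT/P = (0.1150 × 8.314 × 353) / (174 × 10³) = 0.00194 m³ = 1.94 L.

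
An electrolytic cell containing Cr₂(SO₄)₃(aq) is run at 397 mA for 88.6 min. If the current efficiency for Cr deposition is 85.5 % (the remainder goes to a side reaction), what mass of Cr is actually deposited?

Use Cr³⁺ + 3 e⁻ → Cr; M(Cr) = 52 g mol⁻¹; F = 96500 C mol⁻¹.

0.324 g

Q = I·t = 0.3970 × 5316.0 = 2110 C.
n(e⁻) = 2110/96500 = 0.02187 mol; theoretically n(Cr) = 0.02187/3 = 0.007290 mol, m_theo = 0.3791 g.
At 85.5 % efficiency, m_actual = 0.855 × 0.3791 = 0.324 g.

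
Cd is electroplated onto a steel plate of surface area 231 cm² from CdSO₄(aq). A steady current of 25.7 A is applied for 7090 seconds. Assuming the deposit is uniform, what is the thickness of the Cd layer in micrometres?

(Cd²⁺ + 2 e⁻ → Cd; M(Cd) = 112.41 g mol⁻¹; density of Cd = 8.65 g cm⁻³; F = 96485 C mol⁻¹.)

531 μm

Q = I·t = 25.70 × 7090.0 = 182200 C; n(e⁻) = 1.889 mol.
n(Cd) = n(e⁻)/2 = 0.9443 mol, so m = 0.9443 × 112.41 = 106.1 g.
Volume = m/ρ = 106.1 / 8.65 = 12.27 cm³.
Thickness = V/A = 12.27 / 231 = 0.0531 cm = 531 μm.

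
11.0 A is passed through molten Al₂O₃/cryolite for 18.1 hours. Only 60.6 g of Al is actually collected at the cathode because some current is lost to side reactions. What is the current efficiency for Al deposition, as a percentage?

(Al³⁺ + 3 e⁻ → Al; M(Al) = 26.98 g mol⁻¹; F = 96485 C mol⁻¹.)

90.7 %

Q = I·t = 11.00 × 65160 = 716800 C; n(e⁻) = 716800/96485 = 7.429 mol.
Theoretical n(Al) = n(e⁻)/3 = 2.476 mol, i.e. m_theo = 2.476 × 26.98 = 66.81 g.
Efficiency = m_actual / m_theo = 60.6 / 66.81 = 90.7 %.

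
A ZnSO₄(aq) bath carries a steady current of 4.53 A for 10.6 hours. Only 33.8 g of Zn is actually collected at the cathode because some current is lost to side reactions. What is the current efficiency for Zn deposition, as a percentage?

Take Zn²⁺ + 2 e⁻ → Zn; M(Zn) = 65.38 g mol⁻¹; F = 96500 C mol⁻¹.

57.7 %

Q = I·t = 4.530 × 38160 = 172900 C; n(e⁻) = 172900/96500 = 1.791 mol.
Theoretical n(Zn) = n(e⁻)/2 = 0.8957 mol, i.e. m_theo = 0.8957 × 65.38 = 58.56 g.
Efficiency = m_actual / m_theo = 33.8 / 58.56 = 57.7 %.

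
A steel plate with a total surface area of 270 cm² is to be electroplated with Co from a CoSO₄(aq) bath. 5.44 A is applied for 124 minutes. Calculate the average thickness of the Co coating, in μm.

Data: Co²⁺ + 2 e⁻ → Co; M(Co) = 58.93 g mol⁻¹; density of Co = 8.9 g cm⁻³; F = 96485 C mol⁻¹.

Q = I·t = 5.440 × 7440.0 = 40470 C; n(e⁻) = 0.4195 mol.
n(Co) = n(e⁻)/2 = 0.2097 mol, so m = 0.2097 × 58.93 = 12.36 g.
Volume = m/ρ = 12.36 / 8.9 = 1.389 cm³.
Thickness = V/A = 1.389 / 270 = 0.00514 cm = 51.4 μm.

51.4 μm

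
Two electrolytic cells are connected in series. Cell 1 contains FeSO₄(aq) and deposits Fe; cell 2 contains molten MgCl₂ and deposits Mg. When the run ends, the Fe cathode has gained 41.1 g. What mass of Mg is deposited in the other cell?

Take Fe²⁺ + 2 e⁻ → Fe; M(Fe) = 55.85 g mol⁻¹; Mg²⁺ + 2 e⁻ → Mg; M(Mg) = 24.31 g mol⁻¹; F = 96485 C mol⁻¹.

17.9 g

n(Fe) = 41.1 / 55.85 = 0.7359 mol.
Since Fe²⁺ + 2 e⁻ → Fe, n(e⁻) passed = 2 × 0.7359 = 1.472 mol.
Cells in series carry the same charge, so the same 1.472 mol of electrons passes through cell 2.
Mg²⁺ + 2 e⁻ → Mg, so n(Mg) = 1.472 / 2 = 0.7359 mol.
m(Mg) = 0.7359 × 24.31 = 17.9 g.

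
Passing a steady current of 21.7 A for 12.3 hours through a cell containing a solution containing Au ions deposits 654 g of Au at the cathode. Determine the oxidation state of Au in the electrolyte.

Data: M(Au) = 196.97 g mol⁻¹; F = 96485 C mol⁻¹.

Q = I·t = 21.70 A × 44280 s = 960900 C, so n(e⁻) = 960900/96485 = 9.959 mol.
n(Au) deposited = 654 / 196.97 = 3.320 mol.
Electrons per atom = n(e⁻)/n(Au) = 9.959 / 3.320 = 3.00 ≈ 3, so the ion is Au³⁺.

+3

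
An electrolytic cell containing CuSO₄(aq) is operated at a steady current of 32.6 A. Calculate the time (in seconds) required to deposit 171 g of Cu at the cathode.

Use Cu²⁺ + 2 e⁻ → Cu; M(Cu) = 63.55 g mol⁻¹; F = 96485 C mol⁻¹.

15900 s

n(Cu) = m/M = 171 / 63.55 = 2.691 mol.
Each Cu atom requires 2 electrons, so n(e⁻) = 2 × 2.691 = 5.382 mol.
Q = n(e⁻)·F = 5.382 × 96485 = 519200 C.
t = Q/I = 519200 / 32.60 A = 15930 s.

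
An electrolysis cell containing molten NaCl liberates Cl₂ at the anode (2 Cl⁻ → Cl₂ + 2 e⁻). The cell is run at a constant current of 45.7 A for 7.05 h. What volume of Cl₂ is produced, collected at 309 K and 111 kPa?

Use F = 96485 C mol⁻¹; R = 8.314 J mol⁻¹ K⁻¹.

Q = I·t = 45.70 A × 25380 s = 1160000 C.
n(e⁻) = Q/F = 1160000 / 96485 = 12.02 mol.
2 electrons are transferred per Cl₂ molecule, so n(Cl₂) = 12.02 / 2 = 6.011 mol.
V = nRT/P = (6.011 × 8.314 × 309) / (111 × 10³ Pa) = 0.139 m³ = 139 L.

139 L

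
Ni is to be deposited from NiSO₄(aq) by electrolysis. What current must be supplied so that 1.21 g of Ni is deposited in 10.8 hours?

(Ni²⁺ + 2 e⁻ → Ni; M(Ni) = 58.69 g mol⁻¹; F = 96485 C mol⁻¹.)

n(Ni) = 1.21 / 58.69 = 0.02062 mol.
n(e⁻) = 2 × 0.02062 = 0.04123 mol.
Q = n(e⁻)·F = 0.04123 × 96485 = 3978 C.
I = Q/t = 3978 / 38880 s = 0.102 A.

0.102 A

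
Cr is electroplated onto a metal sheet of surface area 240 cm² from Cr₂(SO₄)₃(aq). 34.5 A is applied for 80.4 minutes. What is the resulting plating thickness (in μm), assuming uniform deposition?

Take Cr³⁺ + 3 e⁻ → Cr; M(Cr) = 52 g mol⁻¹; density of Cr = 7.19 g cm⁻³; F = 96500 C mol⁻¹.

Q = I·t = 34.50 × 4824.0 = 166400 C; n(e⁻) = 1.725 mol.
n(Cr) = n(e⁻)/3 = 0.5749 mol, so m = 0.5749 × 52 = 29.89 g.
Volume = m/ρ = 29.89 / 7.19 = 4.158 cm³.
Thickness = V/A = 4.158 / 240 = 0.0173 cm = 173 μm.

173 μm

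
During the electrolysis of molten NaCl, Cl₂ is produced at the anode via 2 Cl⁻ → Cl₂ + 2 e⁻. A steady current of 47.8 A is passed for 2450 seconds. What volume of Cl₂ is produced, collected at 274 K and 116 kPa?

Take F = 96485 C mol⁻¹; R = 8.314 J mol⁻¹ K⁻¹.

Q = I·t = 47.80 A × 2450.0 s = 117100 C.
n(e⁻) = Q/F = 117100 / 96485 = 1.214 mol.
2 electrons are transferred per Cl₂ molecule, so n(Cl₂) = 1.214 / 2 = 0.6069 mol.
V = nRT/P = (0.6069 × 8.314 × 274) / (116 × 10³ Pa) = 0.0119 m³ = 11.9 L.

11.9 L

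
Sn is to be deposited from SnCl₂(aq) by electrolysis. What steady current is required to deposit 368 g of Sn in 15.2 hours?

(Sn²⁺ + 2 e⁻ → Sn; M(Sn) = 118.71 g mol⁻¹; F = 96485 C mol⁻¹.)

n(Sn) = 368 / 118.71 = 3.100 mol.
n(e⁻) = 2 × 3.100 = 6.200 mol.
Q = n(e⁻)·F = 6.200 × 96485 = 598200 C.
I = Q/t = 598200 / 54720 s = 10.9 A.

10.9 A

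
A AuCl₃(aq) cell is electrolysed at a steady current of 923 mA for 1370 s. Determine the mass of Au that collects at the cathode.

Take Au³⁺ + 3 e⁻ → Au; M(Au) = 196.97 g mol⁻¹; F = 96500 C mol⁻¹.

0.860 g

Q = I·t = 0.9230 A × 1370.0 s = 1265 C.
n(e⁻) = Q/F = 1265 / 96500 = 0.01310 mol.
Au³⁺ + 3 e⁻ → Au, so n(Au) = n(e⁻)/3 = 0.004368 mol.
m = n·M = 0.004368 × 196.97 = 0.860 g.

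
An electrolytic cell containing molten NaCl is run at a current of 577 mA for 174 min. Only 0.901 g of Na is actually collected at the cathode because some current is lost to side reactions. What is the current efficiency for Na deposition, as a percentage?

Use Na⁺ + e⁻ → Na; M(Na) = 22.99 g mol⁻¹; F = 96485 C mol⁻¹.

Q = I·t = 0.5770 × 10440 = 6024 C; n(e⁻) = 6024/96485 = 0.06243 mol.
Theoretical n(Na) = n(e⁻)/1 = 0.06243 mol, i.e. m_theo = 0.06243 × 22.99 = 1.435 g.
Efficiency = m_actual / m_theo = 0.901 / 1.435 = 62.8 %.

62.8 %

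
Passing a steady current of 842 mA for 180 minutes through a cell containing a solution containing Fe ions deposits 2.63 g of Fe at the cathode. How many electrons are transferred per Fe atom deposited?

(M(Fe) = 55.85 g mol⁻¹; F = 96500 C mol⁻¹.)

2

Q = I·t = 0.8420 A × 10800 s = 9094 C, so n(e⁻) = 9094/96500 = 0.09423 mol.
n(Fe) deposited = 2.63 / 55.85 = 0.04709 mol.
Electrons per atom = n(e⁻)/n(Fe) = 0.09423 / 0.04709 = 2.00 ≈ 2, so the ion is Fe²⁺.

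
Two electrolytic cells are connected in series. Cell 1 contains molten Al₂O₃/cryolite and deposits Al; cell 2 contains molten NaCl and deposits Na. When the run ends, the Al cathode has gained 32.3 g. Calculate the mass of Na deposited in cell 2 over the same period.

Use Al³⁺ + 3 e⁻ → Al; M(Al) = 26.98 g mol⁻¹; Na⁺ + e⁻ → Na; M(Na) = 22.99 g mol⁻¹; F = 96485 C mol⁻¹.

n(Al) = 32.3 / 26.98 = 1.197 mol.
Since Al³⁺ + 3 e⁻ → Al, n(e⁻) passed = 3 × 1.197 = 3.592 mol.
Cells in series carry the same charge, so the same 3.592 mol of electrons passes through cell 2.
Na⁺ + e⁻ → Na, so n(Na) = 3.592 / 1 = 3.592 mol.
m(Na) = 3.592 × 22.99 = 82.6 g.

82.6 g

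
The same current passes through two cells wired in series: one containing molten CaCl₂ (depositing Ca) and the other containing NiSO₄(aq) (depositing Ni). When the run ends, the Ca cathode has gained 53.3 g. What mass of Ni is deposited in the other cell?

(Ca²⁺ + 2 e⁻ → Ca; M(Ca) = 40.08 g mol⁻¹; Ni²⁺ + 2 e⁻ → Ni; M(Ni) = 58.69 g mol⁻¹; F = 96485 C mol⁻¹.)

n(Ca) = 53.3 / 40.08 = 1.330 mol.
Since Ca²⁺ + 2 e⁻ → Ca, n(e⁻) passed = 2 × 1.330 = 2.660 mol.
Cells in series carry the same charge, so the same 2.660 mol of electrons passes through cell 2.
Ni²⁺ + 2 e⁻ → Ni, so n(Ni) = 2.660 / 2 = 1.330 mol.
m(Ni) = 1.330 × 58.69 = 78.0 g.

78.0 g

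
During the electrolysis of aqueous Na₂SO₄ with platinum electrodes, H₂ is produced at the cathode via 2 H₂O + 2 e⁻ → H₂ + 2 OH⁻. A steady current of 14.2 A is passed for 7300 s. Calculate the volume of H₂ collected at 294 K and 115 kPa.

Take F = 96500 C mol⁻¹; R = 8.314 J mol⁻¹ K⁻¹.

11.4 L

Q = I·t = 14.20 A × 7300.0 s = 103700 C.
n(e⁻) = Q/F = 103700 / 96500 = 1.074 mol.
2 electrons are transferred per H₂ molecule, so n(H₂) = 1.074 / 2 = 0.5371 mol.
V = nRT/P = (0.5371 × 8.314 × 294) / (115 × 10³ Pa) = 0.0114 m³ = 11.4 L.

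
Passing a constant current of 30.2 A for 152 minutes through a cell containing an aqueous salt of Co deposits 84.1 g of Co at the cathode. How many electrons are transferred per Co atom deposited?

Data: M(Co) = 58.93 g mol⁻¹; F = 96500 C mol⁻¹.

2

Q = I·t = 30.20 A × 9120.0 s = 275400 C, so n(e⁻) = 275400/96500 = 2.854 mol.
n(Co) deposited = 84.1 / 58.93 = 1.427 mol.
Electrons per atom = n(e⁻)/n(Co) = 2.854 / 1.427 = 2.00 ≈ 2, so the ion is Co²⁺.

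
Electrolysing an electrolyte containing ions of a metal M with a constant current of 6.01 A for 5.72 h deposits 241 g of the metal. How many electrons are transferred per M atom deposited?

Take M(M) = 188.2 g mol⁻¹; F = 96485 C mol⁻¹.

Q = I·t = 6.010 A × 20592 s = 123800 C, so n(e⁻) = 123800/96485 = 1.283 mol.
n(M) deposited = 241 / 188.2 = 1.281 mol.
Electrons per atom = n(e⁻)/n(M) = 1.283 / 1.281 = 1.00 ≈ 1, so the ion is M⁺.

1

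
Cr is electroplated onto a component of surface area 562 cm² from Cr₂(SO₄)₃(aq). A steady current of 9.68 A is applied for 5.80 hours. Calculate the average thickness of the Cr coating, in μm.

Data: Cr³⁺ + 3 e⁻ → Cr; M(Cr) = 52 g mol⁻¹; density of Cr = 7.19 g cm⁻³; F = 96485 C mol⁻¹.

89.9 μm

Q = I·t = 9.680 × 20880 = 202100 C; n(e⁻) = 2.095 mol.
n(Cr) = n(e⁻)/3 = 0.6983 mol, so m = 0.6983 × 52 = 36.31 g.
Volume = m/ρ = 36.31 / 7.19 = 5.050 cm³.
Thickness = V/A = 5.050 / 562 = 0.00899 cm = 89.9 μm.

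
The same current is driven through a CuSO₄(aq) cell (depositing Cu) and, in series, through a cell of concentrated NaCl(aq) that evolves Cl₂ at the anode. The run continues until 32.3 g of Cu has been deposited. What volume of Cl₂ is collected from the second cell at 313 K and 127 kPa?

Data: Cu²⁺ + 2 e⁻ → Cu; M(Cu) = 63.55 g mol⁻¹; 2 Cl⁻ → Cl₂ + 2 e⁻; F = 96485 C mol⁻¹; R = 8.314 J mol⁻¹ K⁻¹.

10.4 L

n(Cu) = 32.3 / 63.55 = 0.5083 mol, so n(e⁻) = 2 × 0.5083 = 1.017 mol.
The cells are in series, so the same 1.017 mol of electrons passes through the second cell.
2 Cl⁻ → Cl₂ + 2 e⁻ — 2 mol e⁻ per mol Cl₂, so n(Cl₂) = 1.017/2 = 0.5083 mol.
V = nRT/P = (0.5083 × 8.314 × 313) / (127 × 10³) = 0.0104 m³ = 10.4 L.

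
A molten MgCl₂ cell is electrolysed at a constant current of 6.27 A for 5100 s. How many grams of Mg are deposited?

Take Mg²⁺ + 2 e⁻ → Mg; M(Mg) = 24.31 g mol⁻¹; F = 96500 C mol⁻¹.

Q = I·t = 6.270 A × 5100.0 s = 31980 C.
n(e⁻) = Q/F = 31980 / 96500 = 0.3314 mol.
Mg²⁺ + 2 e⁻ → Mg, so n(Mg) = n(e⁻)/2 = 0.1657 mol.
m = n·M = 0.1657 × 24.31 = 4.03 g.

4.03 g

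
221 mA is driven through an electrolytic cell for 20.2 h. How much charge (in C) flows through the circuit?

16100 C

Q = I·t = 0.2210 A × 72720 s = 16100 C.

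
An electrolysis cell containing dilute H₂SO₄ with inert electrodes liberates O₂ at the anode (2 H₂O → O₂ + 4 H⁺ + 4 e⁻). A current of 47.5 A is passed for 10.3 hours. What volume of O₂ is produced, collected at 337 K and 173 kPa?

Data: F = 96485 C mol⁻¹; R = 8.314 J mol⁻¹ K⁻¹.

73.9 L

Q = I·t = 47.50 A × 37080 s = 1761000 C.
n(e⁻) = Q/F = 1761000 / 96485 = 18.25 mol.
4 electrons are transferred per O₂ molecule, so n(O₂) = 18.25 / 4 = 4.564 mol.
V = nRT/P = (4.564 × 8.314 × 337) / (173 × 10³ Pa) = 0.0739 m³ = 73.9 L.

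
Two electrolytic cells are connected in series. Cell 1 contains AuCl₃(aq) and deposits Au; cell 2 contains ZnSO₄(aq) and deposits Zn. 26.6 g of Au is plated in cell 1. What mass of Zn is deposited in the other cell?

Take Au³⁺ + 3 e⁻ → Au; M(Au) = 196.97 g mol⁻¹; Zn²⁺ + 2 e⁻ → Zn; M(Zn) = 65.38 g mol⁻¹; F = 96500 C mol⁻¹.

13.2 g

n(Au) = 26.6 / 196.97 = 0.1350 mol.
Since Au³⁺ + 3 e⁻ → Au, n(e⁻) passed = 3 × 0.1350 = 0.4051 mol.
Cells in series carry the same charge, so the same 0.4051 mol of electrons passes through cell 2.
Zn²⁺ + 2 e⁻ → Zn, so n(Zn) = 0.4051 / 2 = 0.2026 mol.
m(Zn) = 0.2026 × 65.38 = 13.2 g.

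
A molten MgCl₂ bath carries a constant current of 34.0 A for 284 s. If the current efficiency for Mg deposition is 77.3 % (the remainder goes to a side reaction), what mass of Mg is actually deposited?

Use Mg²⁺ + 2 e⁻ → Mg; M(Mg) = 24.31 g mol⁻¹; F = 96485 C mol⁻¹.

Q = I·t = 34.00 × 284.00 = 9656 C.
n(e⁻) = 9656/96485 = 0.1001 mol; theoretically n(Mg) = 0.1001/2 = 0.05004 mol, m_theo = 1.216 g.
At 77.3 % efficiency, m_actual = 0.773 × 1.216 = 0.940 g.

0.940 g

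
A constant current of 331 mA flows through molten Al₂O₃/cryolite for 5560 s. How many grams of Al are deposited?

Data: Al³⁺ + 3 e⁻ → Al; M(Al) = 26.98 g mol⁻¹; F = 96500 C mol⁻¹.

0.172 g

Q = I·t = 0.3310 A × 5560.0 s = 1840 C.
n(e⁻) = Q/F = 1840 / 96500 = 0.01907 mol.
Al³⁺ + 3 e⁻ → Al, so n(Al) = n(e⁻)/3 = 0.006357 mol.
m = n·M = 0.006357 × 26.98 = 0.172 g.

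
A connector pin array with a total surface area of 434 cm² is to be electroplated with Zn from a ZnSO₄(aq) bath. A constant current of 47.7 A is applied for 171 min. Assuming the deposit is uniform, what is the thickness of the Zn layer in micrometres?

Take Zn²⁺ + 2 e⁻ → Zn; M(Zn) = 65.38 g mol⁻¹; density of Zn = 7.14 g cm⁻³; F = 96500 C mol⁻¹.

535 μm

Q = I·t = 47.70 × 10260 = 489400 C; n(e⁻) = 5.072 mol.
n(Zn) = n(e⁻)/2 = 2.536 mol, so m = 2.536 × 65.38 = 165.8 g.
Volume = m/ρ = 165.8 / 7.14 = 23.22 cm³.
Thickness = V/A = 23.22 / 434 = 0.0535 cm = 535 μm.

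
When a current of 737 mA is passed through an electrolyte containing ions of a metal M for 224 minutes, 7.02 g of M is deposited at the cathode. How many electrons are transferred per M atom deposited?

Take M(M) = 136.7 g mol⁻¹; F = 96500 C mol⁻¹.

2

Q = I·t = 0.7370 A × 13440 s = 9905 C, so n(e⁻) = 9905/96500 = 0.1026 mol.
n(M) deposited = 7.02 / 136.7 = 0.05135 mol.
Electrons per atom = n(e⁻)/n(M) = 0.1026 / 0.05135 = 2.00 ≈ 2, so the ion is M²⁺.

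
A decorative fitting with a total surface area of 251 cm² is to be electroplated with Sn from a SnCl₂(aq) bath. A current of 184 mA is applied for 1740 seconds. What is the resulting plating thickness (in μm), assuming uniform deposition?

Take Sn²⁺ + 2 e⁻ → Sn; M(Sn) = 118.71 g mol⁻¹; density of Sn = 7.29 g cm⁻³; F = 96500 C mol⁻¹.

1.08 μm

Q = I·t = 0.1840 × 1740.0 = 320.2 C; n(e⁻) = 0.003318 mol.
n(Sn) = n(e⁻)/2 = 0.001659 mol, so m = 0.001659 × 118.71 = 0.1969 g.
Volume = m/ρ = 0.1969 / 7.29 = 0.02701 cm³.
Thickness = V/A = 0.02701 / 251 = 1.08 × 10⁻⁴ cm = 1.08 μm.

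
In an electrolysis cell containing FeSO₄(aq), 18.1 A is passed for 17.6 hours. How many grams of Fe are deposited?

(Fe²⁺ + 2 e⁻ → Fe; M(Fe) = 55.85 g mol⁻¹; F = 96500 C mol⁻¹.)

Q = I·t = 18.10 A × 63360 s = 1147000 C.
n(e⁻) = Q/F = 1147000 / 96500 = 11.88 mol.
Fe²⁺ + 2 e⁻ → Fe, so n(Fe) = n(e⁻)/2 = 5.942 mol.
m = n·M = 5.942 × 55.85 = 332 g.

332 g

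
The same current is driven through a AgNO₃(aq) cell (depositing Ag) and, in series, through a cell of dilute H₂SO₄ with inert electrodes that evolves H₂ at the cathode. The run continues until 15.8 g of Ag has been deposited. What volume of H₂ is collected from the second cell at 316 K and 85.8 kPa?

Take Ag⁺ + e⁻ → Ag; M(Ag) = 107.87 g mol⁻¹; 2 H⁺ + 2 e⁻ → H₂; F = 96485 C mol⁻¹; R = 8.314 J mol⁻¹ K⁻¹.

2.24 L

n(Ag) = 15.8 / 107.87 = 0.1465 mol, so n(e⁻) = 1 × 0.1465 = 0.1465 mol.
The cells are in series, so the same 0.1465 mol of electrons passes through the second cell.
2 H⁺ + 2 e⁻ → H₂ — 2 mol e⁻ per mol H₂, so n(H₂) = 0.1465/2 = 0.07324 mol.
V = nRT/P = (0.07324 × 8.314 × 316) / (85.8 × 10³) = 0.00224 m³ = 2.24 L.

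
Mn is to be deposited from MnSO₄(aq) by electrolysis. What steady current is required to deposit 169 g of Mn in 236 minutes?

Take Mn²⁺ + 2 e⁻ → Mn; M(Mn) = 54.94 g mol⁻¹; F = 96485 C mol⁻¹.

n(Mn) = 169 / 54.94 = 3.076 mol.
n(e⁻) = 2 × 3.076 = 6.152 mol.
Q = n(e⁻)·F = 6.152 × 96485 = 593600 C.
I = Q/t = 593600 / 14160 s = 41.9 A.

41.9 A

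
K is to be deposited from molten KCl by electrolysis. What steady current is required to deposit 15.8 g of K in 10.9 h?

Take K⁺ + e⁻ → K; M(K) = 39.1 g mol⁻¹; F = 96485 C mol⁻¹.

n(K) = 15.8 / 39.1 = 0.4041 mol.
n(e⁻) = 1 × 0.4041 = 0.4041 mol.
Q = n(e⁻)·F = 0.4041 × 96485 = 38990 C.
I = Q/t = 38990 / 39240 s = 0.994 A.

0.994 A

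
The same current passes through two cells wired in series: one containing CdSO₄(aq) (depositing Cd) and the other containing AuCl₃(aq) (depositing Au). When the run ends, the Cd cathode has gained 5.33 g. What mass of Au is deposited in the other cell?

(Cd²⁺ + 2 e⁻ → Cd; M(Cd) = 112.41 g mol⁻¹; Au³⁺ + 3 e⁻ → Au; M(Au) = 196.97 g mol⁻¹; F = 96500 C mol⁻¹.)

6.23 g

n(Cd) = 5.33 / 112.41 = 0.04742 mol.
Since Cd²⁺ + 2 e⁻ → Cd, n(e⁻) passed = 2 × 0.04742 = 0.09483 mol.
Cells in series carry the same charge, so the same 0.09483 mol of electrons passes through cell 2.
Au³⁺ + 3 e⁻ → Au, so n(Au) = 0.09483 / 3 = 0.03161 mol.
m(Au) = 0.03161 × 196.97 = 6.23 g.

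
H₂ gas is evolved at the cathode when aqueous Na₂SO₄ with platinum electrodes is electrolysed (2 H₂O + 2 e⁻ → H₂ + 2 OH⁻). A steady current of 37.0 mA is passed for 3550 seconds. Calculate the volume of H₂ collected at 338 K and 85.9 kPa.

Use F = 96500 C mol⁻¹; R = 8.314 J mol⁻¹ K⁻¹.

Q = I·t = 0.03700 A × 3550.0 s = 131.4 C.
n(e⁻) = Q/F = 131.4 / 96500 = 0.001361 mol.
2 electrons are transferred per H₂ molecule, so n(H₂) = 0.001361 / 2 = 0.0006806 mol.
V = nRT/P = (0.0006806 × 8.314 × 338) / (85.9 × 10³ Pa) = 2.23 × 10⁻⁵ m³ = 0.0223 L.

0.0223 L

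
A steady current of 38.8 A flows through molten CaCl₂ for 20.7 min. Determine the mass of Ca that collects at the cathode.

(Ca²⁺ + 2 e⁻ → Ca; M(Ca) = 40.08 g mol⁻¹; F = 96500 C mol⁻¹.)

10.0 g

Q = I·t = 38.80 A × 1242.0 s = 48190 C.
n(e⁻) = Q/F = 48190 / 96500 = 0.4994 mol.
Ca²⁺ + 2 e⁻ → Ca, so n(Ca) = n(e⁻)/2 = 0.2497 mol.
m = n·M = 0.2497 × 40.08 = 10.0 g.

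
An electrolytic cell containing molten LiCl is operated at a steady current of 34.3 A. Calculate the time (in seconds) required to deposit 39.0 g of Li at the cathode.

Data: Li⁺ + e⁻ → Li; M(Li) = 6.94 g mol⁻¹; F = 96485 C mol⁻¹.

n(Li) = m/M = 39.0 / 6.94 = 5.620 mol.
Each Li atom requires 1 electron, so n(e⁻) = 1 × 5.620 = 5.620 mol.
Q = n(e⁻)·F = 5.620 × 96485 = 542200 C.
t = Q/I = 542200 / 34.30 A = 15810 s.

15800 s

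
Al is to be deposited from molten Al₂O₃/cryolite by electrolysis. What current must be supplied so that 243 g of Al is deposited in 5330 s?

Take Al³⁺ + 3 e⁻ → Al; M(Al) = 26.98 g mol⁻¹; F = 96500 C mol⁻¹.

489 A

n(Al) = 243 / 26.98 = 9.007 mol.
n(e⁻) = 3 × 9.007 = 27.02 mol.
Q = n(e⁻)·F = 27.02 × 96500 = 2607000 C.
I = Q/t = 2607000 / 5330.0 s = 489 A.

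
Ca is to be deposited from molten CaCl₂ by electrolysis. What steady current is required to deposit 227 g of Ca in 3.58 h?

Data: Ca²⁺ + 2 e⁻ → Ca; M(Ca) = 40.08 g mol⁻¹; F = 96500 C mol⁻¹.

84.8 A

n(Ca) = 227 / 40.08 = 5.664 mol.
n(e⁻) = 2 × 5.664 = 11.33 mol.
Q = n(e⁻)·F = 11.33 × 96500 = 1093000 C.
I = Q/t = 1093000 / 12888 s = 84.8 A.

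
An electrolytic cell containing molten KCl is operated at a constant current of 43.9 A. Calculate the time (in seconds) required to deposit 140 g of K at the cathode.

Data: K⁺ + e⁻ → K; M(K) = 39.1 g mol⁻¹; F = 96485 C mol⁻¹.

7870 s

n(K) = m/M = 140 / 39.1 = 3.581 mol.
Each K atom requires 1 electron, so n(e⁻) = 1 × 3.581 = 3.581 mol.
Q = n(e⁻)·F = 3.581 × 96485 = 345500 C.
t = Q/I = 345500 / 43.90 A = 7869 s.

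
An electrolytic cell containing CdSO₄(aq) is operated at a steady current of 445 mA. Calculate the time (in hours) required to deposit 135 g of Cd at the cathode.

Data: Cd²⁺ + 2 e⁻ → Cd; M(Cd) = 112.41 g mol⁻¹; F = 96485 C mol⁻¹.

n(Cd) = m/M = 135 / 112.41 = 1.201 mol.
Each Cd atom requires 2 electrons, so n(e⁻) = 2 × 1.201 = 2.402 mol.
Q = n(e⁻)·F = 2.402 × 96485 = 231700 C.
t = Q/I = 231700 / 0.4450 A = 520800 s = 145 h.

145 h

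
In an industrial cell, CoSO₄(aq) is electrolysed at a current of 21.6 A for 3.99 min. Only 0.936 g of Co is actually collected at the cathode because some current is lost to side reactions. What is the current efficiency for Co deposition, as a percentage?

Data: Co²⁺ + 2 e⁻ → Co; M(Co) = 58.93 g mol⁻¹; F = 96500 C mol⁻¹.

Q = I·t = 21.60 × 239.40 = 5171 C; n(e⁻) = 5171/96500 = 0.05359 mol.
Theoretical n(Co) = n(e⁻)/2 = 0.02679 mol, i.e. m_theo = 0.02679 × 58.93 = 1.579 g.
Efficiency = m_actual / m_theo = 0.936 / 1.579 = 59.3 %.

59.3 %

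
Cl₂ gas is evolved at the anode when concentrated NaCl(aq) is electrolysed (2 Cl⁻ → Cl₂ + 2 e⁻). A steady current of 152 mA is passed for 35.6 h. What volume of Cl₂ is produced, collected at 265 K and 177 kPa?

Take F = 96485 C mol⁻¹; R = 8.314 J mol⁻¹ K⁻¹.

Q = I·t = 0.1520 A × 128160 s = 19480 C.
n(e⁻) = Q/F = 19480 / 96485 = 0.2019 mol.
2 electrons are transferred per Cl₂ molecule, so n(Cl₂) = 0.2019 / 2 = 0.1009 mol.
V = nRT/P = (0.1009 × 8.314 × 265) / (177 × 10³ Pa) = 0.00126 m³ = 1.26 L.

1.26 L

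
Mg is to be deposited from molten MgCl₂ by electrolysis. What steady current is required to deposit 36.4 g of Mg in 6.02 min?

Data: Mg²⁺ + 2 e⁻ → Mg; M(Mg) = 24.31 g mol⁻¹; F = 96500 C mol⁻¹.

800 A

n(Mg) = 36.4 / 24.31 = 1.497 mol.
n(e⁻) = 2 × 1.497 = 2.995 mol.
Q = n(e⁻)·F = 2.995 × 96500 = 289000 C.
I = Q/t = 289000 / 361.20 s = 800 A.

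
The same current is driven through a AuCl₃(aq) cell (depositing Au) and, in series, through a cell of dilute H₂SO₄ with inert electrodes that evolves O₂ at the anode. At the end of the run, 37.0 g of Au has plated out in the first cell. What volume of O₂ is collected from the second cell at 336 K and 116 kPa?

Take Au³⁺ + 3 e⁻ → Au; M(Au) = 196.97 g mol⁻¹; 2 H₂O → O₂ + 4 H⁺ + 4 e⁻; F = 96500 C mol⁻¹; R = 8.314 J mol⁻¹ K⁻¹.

n(Au) = 37.0 / 196.97 = 0.1878 mol, so n(e⁻) = 3 × 0.1878 = 0.5635 mol.
The cells are in series, so the same 0.5635 mol of electrons passes through the second cell.
2 H₂O → O₂ + 4 H⁺ + 4 e⁻ — 4 mol e⁻ per mol O₂, so n(O₂) = 0.5635/4 = 0.1409 mol.
V = nRT/P = (0.1409 × 8.314 × 336) / (116 × 10³) = 0.00339 m³ = 3.39 L.

3.39 L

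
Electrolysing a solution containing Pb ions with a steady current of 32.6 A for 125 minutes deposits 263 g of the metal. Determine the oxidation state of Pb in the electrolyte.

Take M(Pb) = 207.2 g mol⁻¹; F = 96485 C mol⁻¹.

Q = I·t = 32.60 A × 7500.0 s = 244500 C, so n(e⁻) = 244500/96485 = 2.534 mol.
n(Pb) deposited = 263 / 207.2 = 1.269 mol.
Electrons per atom = n(e⁻)/n(Pb) = 2.534 / 1.269 = 2.00 ≈ 2, so the ion is Pb²⁺.

+2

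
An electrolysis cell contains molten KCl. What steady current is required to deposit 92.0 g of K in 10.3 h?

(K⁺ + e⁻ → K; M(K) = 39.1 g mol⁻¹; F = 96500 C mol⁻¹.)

n(K) = 92.0 / 39.1 = 2.353 mol.
n(e⁻) = 1 × 2.353 = 2.353 mol.
Q = n(e⁻)·F = 2.353 × 96500 = 227100 C.
I = Q/t = 227100 / 37080 s = 6.12 A.

6.12 A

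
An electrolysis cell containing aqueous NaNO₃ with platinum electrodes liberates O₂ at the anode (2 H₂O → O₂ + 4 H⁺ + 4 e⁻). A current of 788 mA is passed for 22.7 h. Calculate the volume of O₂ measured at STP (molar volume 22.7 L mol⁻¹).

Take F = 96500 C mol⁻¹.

3.79 L

Q = I·t = 0.7880 A × 81720 s = 64400 C.
n(e⁻) = Q/F = 64400 / 96500 = 0.6673 mol.
4 electrons are transferred per O₂ molecule, so n(O₂) = 0.6673 / 4 = 0.1668 mol.
V = n × V_m = 0.1668 × 22.7 = 3.79 L.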